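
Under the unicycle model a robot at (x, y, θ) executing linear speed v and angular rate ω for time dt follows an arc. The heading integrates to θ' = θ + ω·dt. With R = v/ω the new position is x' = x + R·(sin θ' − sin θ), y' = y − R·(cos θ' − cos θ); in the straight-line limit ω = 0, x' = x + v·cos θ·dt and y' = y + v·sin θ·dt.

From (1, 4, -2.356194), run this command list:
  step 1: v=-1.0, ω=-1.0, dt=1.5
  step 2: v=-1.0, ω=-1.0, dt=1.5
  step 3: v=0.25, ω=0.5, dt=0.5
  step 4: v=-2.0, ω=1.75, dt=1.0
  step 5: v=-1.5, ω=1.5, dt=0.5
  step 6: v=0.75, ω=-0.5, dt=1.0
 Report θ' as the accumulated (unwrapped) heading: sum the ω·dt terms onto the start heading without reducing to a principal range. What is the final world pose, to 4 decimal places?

(3.3917, 1.1538, -3.1062)

step 1: θ'=-3.8562 (R=1.0000) → pose (2.3624, 4.0482, -3.8562)
step 2: θ'=-5.3562 (R=1.0000) → pose (2.5069, 2.6927, -5.3562)
step 3: θ'=-5.1062 (R=0.5000) → pose (2.5687, 2.8009, -5.1062)
step 4: θ'=-3.3562 (R=-1.1429) → pose (3.3807, 1.2458, -3.3562)
step 5: θ'=-2.6062 (R=-1.0000) → pose (4.1039, 1.3628, -2.6062)
step 6: θ'=-3.1062 (R=-1.5000) → pose (3.3917, 1.1538, -3.1062)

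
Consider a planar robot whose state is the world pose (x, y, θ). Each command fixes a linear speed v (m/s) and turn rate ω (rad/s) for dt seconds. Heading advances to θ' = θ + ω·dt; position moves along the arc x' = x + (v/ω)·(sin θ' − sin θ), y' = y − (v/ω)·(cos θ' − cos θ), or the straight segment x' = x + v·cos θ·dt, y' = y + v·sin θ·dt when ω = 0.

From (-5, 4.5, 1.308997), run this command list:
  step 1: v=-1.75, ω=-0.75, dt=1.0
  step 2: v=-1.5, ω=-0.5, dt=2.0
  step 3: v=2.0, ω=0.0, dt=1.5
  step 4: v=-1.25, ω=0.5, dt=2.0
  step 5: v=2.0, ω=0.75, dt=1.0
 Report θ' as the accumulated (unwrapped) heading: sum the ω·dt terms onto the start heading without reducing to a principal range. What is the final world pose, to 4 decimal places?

(-7.4063, 3.1048, 1.3090)

step 1: θ'=0.5590 (R=2.3333) → pose (-6.0164, 3.1257, 0.5590)
step 2: θ'=-0.4410 (R=3.0000) → pose (-8.8879, 2.9561, -0.4410)
step 3: θ'=-0.4410 (straight) → pose (-6.1750, 1.6756, -0.4410)
step 4: θ'=0.5590 (R=-2.5000) → pose (-8.5679, 1.5342, 0.5590)
step 5: θ'=1.3090 (R=2.6667) → pose (-7.4063, 3.1048, 1.3090)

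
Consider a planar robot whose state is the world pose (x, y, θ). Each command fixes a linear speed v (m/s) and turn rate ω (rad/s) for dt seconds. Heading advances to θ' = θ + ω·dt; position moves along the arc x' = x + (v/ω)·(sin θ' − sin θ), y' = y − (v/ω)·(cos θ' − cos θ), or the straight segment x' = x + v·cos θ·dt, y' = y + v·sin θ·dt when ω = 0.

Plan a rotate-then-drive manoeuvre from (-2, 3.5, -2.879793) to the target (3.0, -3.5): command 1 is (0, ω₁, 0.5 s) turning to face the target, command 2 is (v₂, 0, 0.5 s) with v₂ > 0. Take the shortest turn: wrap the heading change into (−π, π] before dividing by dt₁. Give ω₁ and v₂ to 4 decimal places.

ω₁ = 3.8585, v₂ = 17.2047

heading to target = atan2(-3.5−3.5, 3−-2) = -0.9505
Δθ = wrap(-0.9505 − -2.8798) = 1.9292; ω₁ = Δθ/dt₁ = 3.8585
distance = √((3−-2)² + (-3.5−3.5)²) = 8.6023; v₂ = distance/dt₂ = 17.2047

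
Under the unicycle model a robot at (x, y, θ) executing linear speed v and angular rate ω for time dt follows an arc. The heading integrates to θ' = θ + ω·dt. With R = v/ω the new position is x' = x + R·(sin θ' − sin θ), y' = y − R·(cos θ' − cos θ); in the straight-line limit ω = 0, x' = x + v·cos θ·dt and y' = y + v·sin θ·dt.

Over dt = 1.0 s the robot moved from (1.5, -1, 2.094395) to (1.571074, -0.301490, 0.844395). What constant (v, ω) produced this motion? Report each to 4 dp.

Δθ = 0.844395 − 2.094395 = -1.250000
ω = Δθ/dt = -1.250000/1.0 = -1.2500
R = −Δy/(cos θ' − cos θ) = -0.6000
v = R·ω = -0.6000·-1.2500 = 0.7500

v = 0.7500, ω = -1.2500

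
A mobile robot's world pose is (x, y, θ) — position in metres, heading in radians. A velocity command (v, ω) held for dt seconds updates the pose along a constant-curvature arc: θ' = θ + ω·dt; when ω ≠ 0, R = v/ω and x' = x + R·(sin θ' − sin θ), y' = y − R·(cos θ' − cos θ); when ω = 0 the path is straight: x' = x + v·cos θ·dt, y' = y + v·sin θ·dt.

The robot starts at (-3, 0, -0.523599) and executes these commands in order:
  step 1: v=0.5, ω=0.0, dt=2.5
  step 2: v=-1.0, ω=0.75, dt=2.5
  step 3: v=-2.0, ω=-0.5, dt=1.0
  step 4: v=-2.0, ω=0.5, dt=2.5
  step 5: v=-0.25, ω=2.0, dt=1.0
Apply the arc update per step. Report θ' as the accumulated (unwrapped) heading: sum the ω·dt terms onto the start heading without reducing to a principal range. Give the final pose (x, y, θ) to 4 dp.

step 1: θ'=-0.5236 (straight) → pose (-1.9175, -0.6250, -0.5236)
step 2: θ'=1.3514 (R=-1.3333) → pose (-3.8855, -1.4895, 1.3514)
step 3: θ'=0.8514 (R=4.0000) → pose (-4.7808, -3.2547, 0.8514)
step 4: θ'=2.1014 (R=-4.0000) → pose (-5.2220, -7.9146, 2.1014)
step 5: θ'=4.1014 (R=-0.1250) → pose (-5.0118, -7.9231, 4.1014)

(-5.0118, -7.9231, 4.1014)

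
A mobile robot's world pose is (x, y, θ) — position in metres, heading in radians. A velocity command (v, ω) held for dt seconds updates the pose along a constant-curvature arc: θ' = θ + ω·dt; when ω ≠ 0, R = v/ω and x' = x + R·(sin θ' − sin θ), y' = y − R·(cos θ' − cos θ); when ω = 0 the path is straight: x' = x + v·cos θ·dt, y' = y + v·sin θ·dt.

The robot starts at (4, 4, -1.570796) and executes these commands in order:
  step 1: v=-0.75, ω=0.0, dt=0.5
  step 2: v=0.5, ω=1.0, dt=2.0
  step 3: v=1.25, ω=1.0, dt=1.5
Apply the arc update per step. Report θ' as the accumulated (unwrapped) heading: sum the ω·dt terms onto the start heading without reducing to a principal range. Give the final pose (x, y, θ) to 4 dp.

(5.3585, 5.4955, 1.9292)

step 1: θ'=-1.5708 (straight) → pose (4.0000, 4.3750, -1.5708)
step 2: θ'=0.4292 (R=0.5000) → pose (4.7081, 3.9204, 0.4292)
step 3: θ'=1.9292 (R=1.2500) → pose (5.3585, 5.4955, 1.9292)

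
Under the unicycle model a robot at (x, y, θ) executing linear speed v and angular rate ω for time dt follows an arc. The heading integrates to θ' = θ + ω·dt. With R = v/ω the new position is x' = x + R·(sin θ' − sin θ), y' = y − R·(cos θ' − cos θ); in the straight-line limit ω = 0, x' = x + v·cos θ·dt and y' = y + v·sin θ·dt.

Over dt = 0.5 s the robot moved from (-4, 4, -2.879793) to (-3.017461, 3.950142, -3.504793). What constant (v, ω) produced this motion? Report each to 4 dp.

v = -2.0000, ω = -1.2500

Δθ = -3.504793 − -2.879793 = -0.625000
ω = Δθ/dt = -0.625000/0.5 = -1.2500
R = Δx/(sin θ' − sin θ) = 1.6000
v = R·ω = 1.6000·-1.2500 = -2.0000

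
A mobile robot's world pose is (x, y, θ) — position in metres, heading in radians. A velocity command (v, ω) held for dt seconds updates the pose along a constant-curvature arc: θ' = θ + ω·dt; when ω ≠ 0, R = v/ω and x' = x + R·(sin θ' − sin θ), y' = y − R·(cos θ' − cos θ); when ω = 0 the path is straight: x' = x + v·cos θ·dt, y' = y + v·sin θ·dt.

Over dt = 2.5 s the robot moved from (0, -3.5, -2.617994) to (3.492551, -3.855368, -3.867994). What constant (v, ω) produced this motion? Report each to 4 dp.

v = -1.5000, ω = -0.5000

Δθ = -3.867994 − -2.617994 = -1.250000
ω = Δθ/dt = -1.250000/2.5 = -0.5000
R = Δx/(sin θ' − sin θ) = 3.0000
v = R·ω = 3.0000·-0.5000 = -1.5000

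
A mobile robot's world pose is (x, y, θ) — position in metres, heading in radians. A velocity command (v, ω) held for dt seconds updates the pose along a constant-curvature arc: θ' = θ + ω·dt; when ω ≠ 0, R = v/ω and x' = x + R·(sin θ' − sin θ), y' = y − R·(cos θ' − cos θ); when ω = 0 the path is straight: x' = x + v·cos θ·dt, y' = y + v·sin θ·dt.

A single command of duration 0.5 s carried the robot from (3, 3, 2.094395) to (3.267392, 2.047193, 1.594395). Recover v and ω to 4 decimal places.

v = -2.0000, ω = -1.0000

Δθ = 1.594395 − 2.094395 = -0.500000
ω = Δθ/dt = -0.500000/0.5 = -1.0000
R = −Δy/(cos θ' − cos θ) = 2.0000
v = R·ω = 2.0000·-1.0000 = -2.0000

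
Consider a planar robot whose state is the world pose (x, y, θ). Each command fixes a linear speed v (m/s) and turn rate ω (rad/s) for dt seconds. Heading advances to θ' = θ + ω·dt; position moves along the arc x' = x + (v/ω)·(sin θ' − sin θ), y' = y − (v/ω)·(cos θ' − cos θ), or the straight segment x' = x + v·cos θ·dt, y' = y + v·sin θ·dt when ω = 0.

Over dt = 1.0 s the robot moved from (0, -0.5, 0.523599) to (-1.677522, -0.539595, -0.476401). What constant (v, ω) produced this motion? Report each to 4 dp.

v = -1.7500, ω = -1.0000

Δθ = -0.476401 − 0.523599 = -1.000000
ω = Δθ/dt = -1.000000/1.0 = -1.0000
R = Δx/(sin θ' − sin θ) = 1.7500
v = R·ω = 1.7500·-1.0000 = -1.7500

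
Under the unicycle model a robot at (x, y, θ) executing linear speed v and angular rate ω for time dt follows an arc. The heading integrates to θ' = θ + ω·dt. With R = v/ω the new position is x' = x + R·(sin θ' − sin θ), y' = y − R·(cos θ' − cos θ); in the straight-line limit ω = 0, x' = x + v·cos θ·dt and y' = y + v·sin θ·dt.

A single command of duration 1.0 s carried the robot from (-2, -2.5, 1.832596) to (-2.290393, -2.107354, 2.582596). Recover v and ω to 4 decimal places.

v = 0.5000, ω = 0.7500

Δθ = 2.582596 − 1.832596 = 0.750000
ω = Δθ/dt = 0.750000/1.0 = 0.7500
R = −Δy/(cos θ' − cos θ) = 0.6667
v = R·ω = 0.6667·0.7500 = 0.5000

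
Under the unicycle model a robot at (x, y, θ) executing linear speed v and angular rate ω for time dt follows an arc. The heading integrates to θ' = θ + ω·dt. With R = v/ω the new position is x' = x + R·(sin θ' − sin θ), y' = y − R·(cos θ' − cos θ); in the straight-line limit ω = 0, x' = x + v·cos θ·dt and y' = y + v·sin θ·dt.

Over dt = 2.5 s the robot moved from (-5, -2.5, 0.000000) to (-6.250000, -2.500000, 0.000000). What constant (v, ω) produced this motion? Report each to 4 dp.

Δθ = 0.000000 − 0.000000 = 0.000000
ω = Δθ/dt = 0.000000/2.5 = 0.0000
ω = 0 → v = (Δx·cos θ + Δy·sin θ)/dt = -0.5000

v = -0.5000, ω = 0.0000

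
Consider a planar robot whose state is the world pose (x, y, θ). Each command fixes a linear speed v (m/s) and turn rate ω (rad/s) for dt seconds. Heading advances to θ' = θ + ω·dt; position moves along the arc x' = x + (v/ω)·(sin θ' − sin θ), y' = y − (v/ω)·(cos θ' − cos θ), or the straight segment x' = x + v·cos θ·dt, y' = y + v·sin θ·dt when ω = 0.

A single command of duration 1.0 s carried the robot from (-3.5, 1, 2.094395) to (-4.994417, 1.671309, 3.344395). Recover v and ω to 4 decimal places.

v = 1.7500, ω = 1.2500

Δθ = 3.344395 − 2.094395 = 1.250000
ω = Δθ/dt = 1.250000/1.0 = 1.2500
R = Δx/(sin θ' − sin θ) = 1.4000
v = R·ω = 1.4000·1.2500 = 1.7500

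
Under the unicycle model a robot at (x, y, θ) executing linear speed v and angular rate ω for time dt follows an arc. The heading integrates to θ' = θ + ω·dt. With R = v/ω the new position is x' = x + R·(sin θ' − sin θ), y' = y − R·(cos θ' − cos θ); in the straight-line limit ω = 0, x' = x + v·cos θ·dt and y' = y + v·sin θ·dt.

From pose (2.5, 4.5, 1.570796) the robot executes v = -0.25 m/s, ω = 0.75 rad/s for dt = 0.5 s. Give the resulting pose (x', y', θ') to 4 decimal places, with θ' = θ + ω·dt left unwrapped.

(2.5232, 4.3779, 1.9458)

θ' = 1.5708 + 0.75·0.5 = 1.9458
R = v/ω = -0.25/0.75 = -0.3333
x' = 2.5 + -0.3333·(sin 1.9458 − sin 1.5708) = 2.5232
y' = 4.5 − -0.3333·(cos 1.9458 − cos 1.5708) = 4.3779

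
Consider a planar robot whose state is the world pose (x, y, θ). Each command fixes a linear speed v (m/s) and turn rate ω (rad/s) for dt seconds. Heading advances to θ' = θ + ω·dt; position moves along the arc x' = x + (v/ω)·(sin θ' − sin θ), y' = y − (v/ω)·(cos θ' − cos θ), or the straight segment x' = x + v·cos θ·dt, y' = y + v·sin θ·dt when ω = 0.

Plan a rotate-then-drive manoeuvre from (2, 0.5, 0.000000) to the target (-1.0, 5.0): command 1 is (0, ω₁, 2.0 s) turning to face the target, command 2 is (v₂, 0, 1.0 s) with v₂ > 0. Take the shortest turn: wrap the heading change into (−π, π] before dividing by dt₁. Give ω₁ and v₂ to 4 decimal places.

heading to target = atan2(5−0.5, -1−2) = 2.1588
Δθ = wrap(2.1588 − 0.0000) = 2.1588; ω₁ = Δθ/dt₁ = 1.0794
distance = √((-1−2)² + (5−0.5)²) = 5.4083; v₂ = distance/dt₂ = 5.4083

ω₁ = 1.0794, v₂ = 5.4083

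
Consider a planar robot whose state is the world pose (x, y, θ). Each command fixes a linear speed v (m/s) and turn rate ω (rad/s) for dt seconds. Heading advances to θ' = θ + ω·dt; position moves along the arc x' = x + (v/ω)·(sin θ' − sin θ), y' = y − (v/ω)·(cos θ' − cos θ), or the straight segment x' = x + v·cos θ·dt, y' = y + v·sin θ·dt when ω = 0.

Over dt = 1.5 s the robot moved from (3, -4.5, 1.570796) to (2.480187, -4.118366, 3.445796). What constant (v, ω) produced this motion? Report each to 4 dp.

Δθ = 3.445796 − 1.570796 = 1.875000
ω = Δθ/dt = 1.875000/1.5 = 1.2500
R = Δx/(sin θ' − sin θ) = 0.4000
v = R·ω = 0.4000·1.2500 = 0.5000

v = 0.5000, ω = 1.2500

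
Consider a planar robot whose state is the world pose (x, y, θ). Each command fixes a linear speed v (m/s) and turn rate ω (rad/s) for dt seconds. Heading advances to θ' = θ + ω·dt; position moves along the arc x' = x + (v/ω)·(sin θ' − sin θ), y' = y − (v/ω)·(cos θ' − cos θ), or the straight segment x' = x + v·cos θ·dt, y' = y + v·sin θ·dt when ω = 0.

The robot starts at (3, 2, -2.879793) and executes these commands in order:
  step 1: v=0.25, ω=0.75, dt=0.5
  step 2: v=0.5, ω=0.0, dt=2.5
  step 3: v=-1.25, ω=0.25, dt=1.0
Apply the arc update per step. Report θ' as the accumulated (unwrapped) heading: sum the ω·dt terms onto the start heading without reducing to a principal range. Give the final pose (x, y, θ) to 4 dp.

(2.7852, 2.0633, -2.2548)

step 1: θ'=-2.5048 (R=0.3333) → pose (2.8881, 1.9460, -2.5048)
step 2: θ'=-2.5048 (straight) → pose (1.8831, 1.2027, -2.5048)
step 3: θ'=-2.2548 (R=-5.0000) → pose (2.7852, 2.0633, -2.2548)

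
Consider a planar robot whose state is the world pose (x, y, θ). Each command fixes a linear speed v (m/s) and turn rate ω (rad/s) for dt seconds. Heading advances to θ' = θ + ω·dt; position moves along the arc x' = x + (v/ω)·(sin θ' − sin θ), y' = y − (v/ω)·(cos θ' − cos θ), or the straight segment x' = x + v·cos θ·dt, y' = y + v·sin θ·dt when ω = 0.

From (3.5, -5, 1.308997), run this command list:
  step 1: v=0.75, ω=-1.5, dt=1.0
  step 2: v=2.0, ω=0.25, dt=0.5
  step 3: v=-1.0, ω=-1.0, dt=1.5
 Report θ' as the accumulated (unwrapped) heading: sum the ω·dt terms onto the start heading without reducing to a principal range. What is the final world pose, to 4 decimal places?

(4.1350, -3.7735, -1.5660)

step 1: θ'=-0.1910 (R=-0.5000) → pose (4.0779, -4.6385, -0.1910)
step 2: θ'=-0.0660 (R=8.0000) → pose (5.0690, -4.7666, -0.0660)
step 3: θ'=-1.5660 (R=1.0000) → pose (4.1350, -3.7735, -1.5660)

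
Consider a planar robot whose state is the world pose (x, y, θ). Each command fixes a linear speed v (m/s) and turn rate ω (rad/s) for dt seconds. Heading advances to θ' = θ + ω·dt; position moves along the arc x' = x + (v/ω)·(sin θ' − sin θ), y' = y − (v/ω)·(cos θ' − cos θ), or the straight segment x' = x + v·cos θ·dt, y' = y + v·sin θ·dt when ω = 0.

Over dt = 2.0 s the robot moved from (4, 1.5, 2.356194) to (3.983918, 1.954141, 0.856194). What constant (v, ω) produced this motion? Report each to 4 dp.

Δθ = 0.856194 − 2.356194 = -1.500000
ω = Δθ/dt = -1.500000/2.0 = -0.7500
R = −Δy/(cos θ' − cos θ) = -0.3333
v = R·ω = -0.3333·-0.7500 = 0.2500

v = 0.2500, ω = -0.7500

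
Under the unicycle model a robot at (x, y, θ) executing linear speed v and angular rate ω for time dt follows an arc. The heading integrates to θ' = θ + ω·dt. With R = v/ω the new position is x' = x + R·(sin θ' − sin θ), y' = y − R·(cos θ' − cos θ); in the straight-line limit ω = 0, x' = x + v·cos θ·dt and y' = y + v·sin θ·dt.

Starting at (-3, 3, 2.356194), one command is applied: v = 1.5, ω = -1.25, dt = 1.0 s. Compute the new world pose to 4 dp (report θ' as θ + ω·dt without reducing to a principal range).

θ' = 2.3562 + -1.25·1.0 = 1.1062
R = v/ω = 1.5/-1.25 = -1.2000
x' = -3 + -1.2000·(sin 1.1062 − sin 2.3562) = -3.2243
y' = 3 − -1.2000·(cos 1.1062 − cos 2.3562) = 4.3862

(-3.2243, 4.3862, 1.1062)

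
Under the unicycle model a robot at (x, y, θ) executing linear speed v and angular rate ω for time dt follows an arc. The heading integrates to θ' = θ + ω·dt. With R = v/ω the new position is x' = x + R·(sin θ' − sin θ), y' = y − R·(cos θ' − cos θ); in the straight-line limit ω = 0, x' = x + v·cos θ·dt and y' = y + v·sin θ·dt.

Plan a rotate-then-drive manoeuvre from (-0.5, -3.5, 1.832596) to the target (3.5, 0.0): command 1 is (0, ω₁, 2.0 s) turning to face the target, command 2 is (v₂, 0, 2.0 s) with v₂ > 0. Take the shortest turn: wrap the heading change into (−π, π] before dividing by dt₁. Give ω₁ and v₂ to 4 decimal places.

heading to target = atan2(0−-3.5, 3.5−-0.5) = 0.7188
Δθ = wrap(0.7188 − 1.8326) = -1.1138; ω₁ = Δθ/dt₁ = -0.5569
distance = √((3.5−-0.5)² + (0−-3.5)²) = 5.3151; v₂ = distance/dt₂ = 2.6575

ω₁ = -0.5569, v₂ = 2.6575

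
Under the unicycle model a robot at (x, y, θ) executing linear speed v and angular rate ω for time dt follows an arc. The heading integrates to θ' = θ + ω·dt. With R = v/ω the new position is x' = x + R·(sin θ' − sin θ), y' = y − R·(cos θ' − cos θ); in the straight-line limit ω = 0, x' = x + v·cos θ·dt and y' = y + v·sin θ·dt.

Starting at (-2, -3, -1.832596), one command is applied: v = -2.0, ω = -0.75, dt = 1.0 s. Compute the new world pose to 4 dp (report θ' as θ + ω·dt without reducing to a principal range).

θ' = -1.8326 + -0.75·1.0 = -2.5826
R = v/ω = -2.0/-0.75 = 2.6667
x' = -2 + 2.6667·(sin -2.5826 − sin -1.8326) = -0.8384
y' = -3 − 2.6667·(cos -2.5826 − cos -1.8326) = -1.4294

(-0.8384, -1.4294, -2.5826)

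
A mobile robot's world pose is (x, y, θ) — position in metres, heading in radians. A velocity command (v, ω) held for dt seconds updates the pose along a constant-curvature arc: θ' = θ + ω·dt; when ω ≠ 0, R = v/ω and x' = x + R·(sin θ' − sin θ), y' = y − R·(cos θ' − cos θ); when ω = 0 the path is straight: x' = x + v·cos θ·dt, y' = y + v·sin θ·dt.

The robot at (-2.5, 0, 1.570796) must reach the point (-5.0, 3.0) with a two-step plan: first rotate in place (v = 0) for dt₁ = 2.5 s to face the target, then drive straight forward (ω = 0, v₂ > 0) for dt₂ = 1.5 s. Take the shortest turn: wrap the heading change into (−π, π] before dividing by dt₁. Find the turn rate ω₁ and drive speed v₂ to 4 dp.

heading to target = atan2(3−0, -5−-2.5) = 2.2655
Δθ = wrap(2.2655 − 1.5708) = 0.6947; ω₁ = Δθ/dt₁ = 0.2779
distance = √((-5−-2.5)² + (3−0)²) = 3.9051; v₂ = distance/dt₂ = 2.6034

ω₁ = 0.2779, v₂ = 2.6034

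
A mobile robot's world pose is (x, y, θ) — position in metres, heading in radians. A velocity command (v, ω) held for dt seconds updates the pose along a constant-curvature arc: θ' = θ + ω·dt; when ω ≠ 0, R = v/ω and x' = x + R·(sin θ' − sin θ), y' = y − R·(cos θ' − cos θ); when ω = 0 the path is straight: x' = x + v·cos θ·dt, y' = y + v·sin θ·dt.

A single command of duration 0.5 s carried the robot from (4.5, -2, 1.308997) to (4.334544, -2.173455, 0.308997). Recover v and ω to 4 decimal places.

v = -0.5000, ω = -2.0000

Δθ = 0.308997 − 1.308997 = -1.000000
ω = Δθ/dt = -1.000000/0.5 = -2.0000
R = −Δy/(cos θ' − cos θ) = 0.2500
v = R·ω = 0.2500·-2.0000 = -0.5000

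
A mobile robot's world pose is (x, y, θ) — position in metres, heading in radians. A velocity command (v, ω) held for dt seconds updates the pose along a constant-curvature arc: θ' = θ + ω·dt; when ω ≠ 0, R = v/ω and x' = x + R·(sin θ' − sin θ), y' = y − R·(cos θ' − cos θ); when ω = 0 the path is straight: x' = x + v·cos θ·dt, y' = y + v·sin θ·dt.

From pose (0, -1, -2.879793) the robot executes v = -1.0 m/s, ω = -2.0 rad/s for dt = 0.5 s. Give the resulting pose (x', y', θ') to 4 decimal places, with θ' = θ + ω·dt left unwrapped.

θ' = -2.8798 + -2.0·0.5 = -3.8798
R = v/ω = -1.0/-2.0 = 0.5000
x' = 0 + 0.5000·(sin -3.8798 − sin -2.8798) = 0.4659
y' = -1 − 0.5000·(cos -3.8798 − cos -2.8798) = -1.1131

(0.4659, -1.1131, -3.8798)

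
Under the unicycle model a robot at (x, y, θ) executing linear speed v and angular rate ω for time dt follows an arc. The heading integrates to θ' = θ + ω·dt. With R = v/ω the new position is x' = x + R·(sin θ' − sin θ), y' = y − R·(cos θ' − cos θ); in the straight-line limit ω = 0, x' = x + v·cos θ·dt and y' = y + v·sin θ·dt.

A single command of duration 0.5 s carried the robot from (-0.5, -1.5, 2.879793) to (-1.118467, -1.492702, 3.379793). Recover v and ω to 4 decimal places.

v = 1.2500, ω = 1.0000

Δθ = 3.379793 − 2.879793 = 0.500000
ω = Δθ/dt = 0.500000/0.5 = 1.0000
R = Δx/(sin θ' − sin θ) = 1.2500
v = R·ω = 1.2500·1.0000 = 1.2500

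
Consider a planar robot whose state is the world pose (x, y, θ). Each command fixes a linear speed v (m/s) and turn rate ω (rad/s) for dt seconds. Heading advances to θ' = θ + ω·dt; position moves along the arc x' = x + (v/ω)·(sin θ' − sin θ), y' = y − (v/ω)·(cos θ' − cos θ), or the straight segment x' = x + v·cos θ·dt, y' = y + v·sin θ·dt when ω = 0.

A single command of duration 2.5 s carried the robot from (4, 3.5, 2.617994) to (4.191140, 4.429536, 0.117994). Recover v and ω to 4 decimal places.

Δθ = 0.117994 − 2.617994 = -2.500000
ω = Δθ/dt = -2.500000/2.5 = -1.0000
R = −Δy/(cos θ' − cos θ) = -0.5000
v = R·ω = -0.5000·-1.0000 = 0.5000

v = 0.5000, ω = -1.0000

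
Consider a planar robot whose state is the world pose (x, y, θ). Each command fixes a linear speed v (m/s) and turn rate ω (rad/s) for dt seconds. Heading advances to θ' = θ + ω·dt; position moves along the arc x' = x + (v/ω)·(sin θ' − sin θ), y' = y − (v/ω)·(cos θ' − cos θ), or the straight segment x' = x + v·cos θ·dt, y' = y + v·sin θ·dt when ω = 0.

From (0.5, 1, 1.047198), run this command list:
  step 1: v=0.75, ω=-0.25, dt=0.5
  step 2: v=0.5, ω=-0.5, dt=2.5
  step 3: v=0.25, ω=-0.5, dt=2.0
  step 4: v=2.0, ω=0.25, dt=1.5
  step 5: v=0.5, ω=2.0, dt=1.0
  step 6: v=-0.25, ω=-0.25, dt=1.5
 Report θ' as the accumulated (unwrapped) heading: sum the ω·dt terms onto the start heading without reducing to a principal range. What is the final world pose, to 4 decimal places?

step 1: θ'=0.9222 (R=-3.0000) → pose (0.7073, 1.3122, 0.9222)
step 2: θ'=-0.3278 (R=-1.0000) → pose (1.8262, 1.6549, -0.3278)
step 3: θ'=-1.3278 (R=-0.5000) → pose (2.1505, 1.3018, -1.3278)
step 4: θ'=-0.9528 (R=8.0000) → pose (3.3951, -1.4085, -0.9528)
step 5: θ'=1.0472 (R=0.2500) → pose (3.8154, -1.3887, 1.0472)
step 6: θ'=0.6722 (R=1.0000) → pose (3.5721, -1.6711, 0.6722)

(3.5721, -1.6711, 0.6722)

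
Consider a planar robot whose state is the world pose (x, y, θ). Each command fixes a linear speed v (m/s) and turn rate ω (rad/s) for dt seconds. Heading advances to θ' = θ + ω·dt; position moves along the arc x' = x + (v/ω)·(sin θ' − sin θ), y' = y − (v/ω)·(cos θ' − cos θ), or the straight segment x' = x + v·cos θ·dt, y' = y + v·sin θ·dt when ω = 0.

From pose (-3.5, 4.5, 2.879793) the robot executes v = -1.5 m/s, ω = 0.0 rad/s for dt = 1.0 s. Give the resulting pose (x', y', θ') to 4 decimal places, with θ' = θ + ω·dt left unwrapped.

θ' = 2.8798 + 0.0·1.0 = 2.8798
ω = 0 → straight: x' = -3.5 + -1.5·cos(2.8798)·1.0 = -2.0511
y' = 4.5 + -1.5·sin(2.8798)·1.0 = 4.1118

(-2.0511, 4.1118, 2.8798)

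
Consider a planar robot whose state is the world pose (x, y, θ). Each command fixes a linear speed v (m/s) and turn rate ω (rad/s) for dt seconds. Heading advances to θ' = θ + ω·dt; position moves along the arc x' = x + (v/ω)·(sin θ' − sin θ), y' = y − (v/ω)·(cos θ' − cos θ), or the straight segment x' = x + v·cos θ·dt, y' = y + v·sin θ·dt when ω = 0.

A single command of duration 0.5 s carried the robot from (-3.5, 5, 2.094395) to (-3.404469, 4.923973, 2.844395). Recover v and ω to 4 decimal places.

v = -0.2500, ω = 1.5000

Δθ = 2.844395 − 2.094395 = 0.750000
ω = Δθ/dt = 0.750000/0.5 = 1.5000
R = Δx/(sin θ' − sin θ) = -0.1667
v = R·ω = -0.1667·1.5000 = -0.2500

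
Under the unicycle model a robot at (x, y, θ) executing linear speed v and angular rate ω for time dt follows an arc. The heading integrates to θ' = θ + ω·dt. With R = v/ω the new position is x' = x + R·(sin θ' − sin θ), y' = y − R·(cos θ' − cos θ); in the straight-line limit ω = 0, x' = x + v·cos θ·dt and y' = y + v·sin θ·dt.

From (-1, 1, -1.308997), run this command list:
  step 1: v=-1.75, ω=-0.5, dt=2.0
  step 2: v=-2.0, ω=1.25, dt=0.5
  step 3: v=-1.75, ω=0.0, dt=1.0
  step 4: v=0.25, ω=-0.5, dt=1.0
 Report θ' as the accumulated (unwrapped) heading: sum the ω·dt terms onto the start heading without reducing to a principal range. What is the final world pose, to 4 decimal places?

(0.3079, 6.6648, -2.1840)

step 1: θ'=-2.3090 (R=3.5000) → pose (-0.2081, 4.2612, -2.3090)
step 2: θ'=-1.6840 (R=-1.6000) → pose (0.1981, 5.1572, -1.6840)
step 3: θ'=-1.6840 (straight) → pose (0.3958, 6.8960, -1.6840)
step 4: θ'=-2.1840 (R=-0.5000) → pose (0.3079, 6.6648, -2.1840)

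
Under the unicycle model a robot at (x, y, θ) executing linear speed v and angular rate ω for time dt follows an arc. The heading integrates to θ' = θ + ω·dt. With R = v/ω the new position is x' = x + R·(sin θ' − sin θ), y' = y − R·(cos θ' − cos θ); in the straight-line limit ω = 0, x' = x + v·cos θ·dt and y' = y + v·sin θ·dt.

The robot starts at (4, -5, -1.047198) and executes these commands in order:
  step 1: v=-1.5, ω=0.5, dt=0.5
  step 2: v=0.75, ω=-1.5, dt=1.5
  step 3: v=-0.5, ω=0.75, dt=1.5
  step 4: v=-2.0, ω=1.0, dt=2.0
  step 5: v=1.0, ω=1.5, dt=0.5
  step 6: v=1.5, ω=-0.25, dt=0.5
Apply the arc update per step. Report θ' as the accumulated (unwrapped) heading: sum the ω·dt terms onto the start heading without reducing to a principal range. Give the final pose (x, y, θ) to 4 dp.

(2.7471, -1.4015, 0.7028)

step 1: θ'=-0.7972 (R=-3.0000) → pose (3.5481, -4.4039, -0.7972)
step 2: θ'=-3.0472 (R=-0.5000) → pose (3.2376, -5.2510, -3.0472)
step 3: θ'=-1.9222 (R=-0.6667) → pose (3.8006, -4.8168, -1.9222)
step 4: θ'=0.0778 (R=-2.0000) → pose (1.7674, -2.1344, 0.0778)
step 5: θ'=0.8278 (R=0.6667) → pose (2.2066, -1.9207, 0.8278)
step 6: θ'=0.7028 (R=-6.0000) → pose (2.7471, -1.4015, 0.7028)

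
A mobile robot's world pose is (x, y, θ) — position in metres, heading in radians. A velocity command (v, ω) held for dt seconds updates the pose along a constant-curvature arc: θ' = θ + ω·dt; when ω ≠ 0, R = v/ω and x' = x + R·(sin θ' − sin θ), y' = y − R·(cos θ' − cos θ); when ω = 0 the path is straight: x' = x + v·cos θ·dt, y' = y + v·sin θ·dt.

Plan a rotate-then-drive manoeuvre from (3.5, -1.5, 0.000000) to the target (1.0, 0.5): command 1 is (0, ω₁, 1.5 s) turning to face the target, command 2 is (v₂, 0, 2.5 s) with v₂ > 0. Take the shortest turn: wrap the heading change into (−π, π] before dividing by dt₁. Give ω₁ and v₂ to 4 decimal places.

heading to target = atan2(0.5−-1.5, 1−3.5) = 2.4669
Δθ = wrap(2.4669 − 0.0000) = 2.4669; ω₁ = Δθ/dt₁ = 1.6446
distance = √((1−3.5)² + (0.5−-1.5)²) = 3.2016; v₂ = distance/dt₂ = 1.2806

ω₁ = 1.6446, v₂ = 1.2806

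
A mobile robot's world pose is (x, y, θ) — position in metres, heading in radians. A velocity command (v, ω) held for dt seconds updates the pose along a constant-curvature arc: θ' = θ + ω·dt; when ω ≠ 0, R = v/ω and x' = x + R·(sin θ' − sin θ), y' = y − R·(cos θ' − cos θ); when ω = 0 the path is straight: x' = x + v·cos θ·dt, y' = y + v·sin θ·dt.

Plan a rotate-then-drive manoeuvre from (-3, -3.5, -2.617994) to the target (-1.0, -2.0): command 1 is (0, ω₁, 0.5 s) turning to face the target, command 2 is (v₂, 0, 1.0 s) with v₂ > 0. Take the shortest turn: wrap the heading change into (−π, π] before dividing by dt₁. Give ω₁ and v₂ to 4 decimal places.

heading to target = atan2(-2−-3.5, -1−-3) = 0.6435
Δθ = wrap(0.6435 − -2.6180) = -3.0217; ω₁ = Δθ/dt₁ = -6.0434
distance = √((-1−-3)² + (-2−-3.5)²) = 2.5000; v₂ = distance/dt₂ = 2.5000

ω₁ = -6.0434, v₂ = 2.5000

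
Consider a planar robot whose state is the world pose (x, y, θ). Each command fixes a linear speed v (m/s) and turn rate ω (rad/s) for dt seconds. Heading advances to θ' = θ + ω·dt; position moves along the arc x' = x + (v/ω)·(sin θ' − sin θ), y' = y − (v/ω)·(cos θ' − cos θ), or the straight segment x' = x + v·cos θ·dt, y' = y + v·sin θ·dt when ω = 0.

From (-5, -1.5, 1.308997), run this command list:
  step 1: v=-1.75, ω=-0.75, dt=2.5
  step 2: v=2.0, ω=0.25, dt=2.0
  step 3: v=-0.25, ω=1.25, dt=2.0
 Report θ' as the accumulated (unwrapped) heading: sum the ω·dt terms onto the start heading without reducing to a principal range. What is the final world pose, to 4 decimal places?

(-4.8858, -4.4473, 2.4340)

step 1: θ'=-0.5660 (R=2.3333) → pose (-8.5051, -2.8655, -0.5660)
step 2: θ'=-0.0660 (R=8.0000) → pose (-4.7426, -4.0957, -0.0660)
step 3: θ'=2.4340 (R=-0.2000) → pose (-4.8858, -4.4473, 2.4340)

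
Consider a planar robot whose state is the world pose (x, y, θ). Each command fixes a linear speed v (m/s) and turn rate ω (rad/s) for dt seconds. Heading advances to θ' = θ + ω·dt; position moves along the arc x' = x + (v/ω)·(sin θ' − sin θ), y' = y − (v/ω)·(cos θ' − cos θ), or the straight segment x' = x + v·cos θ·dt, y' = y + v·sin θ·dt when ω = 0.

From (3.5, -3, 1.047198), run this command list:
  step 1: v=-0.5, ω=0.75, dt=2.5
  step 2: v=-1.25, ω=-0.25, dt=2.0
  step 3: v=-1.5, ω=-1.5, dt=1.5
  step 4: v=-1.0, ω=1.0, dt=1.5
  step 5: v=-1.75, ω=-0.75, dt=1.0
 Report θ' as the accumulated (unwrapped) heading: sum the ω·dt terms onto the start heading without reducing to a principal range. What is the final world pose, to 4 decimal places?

step 1: θ'=2.9222 (R=-0.6667) → pose (3.9323, -3.9840, 2.9222)
step 2: θ'=2.4222 (R=5.0000) → pose (6.1387, -5.1031, 2.4222)
step 3: θ'=0.1722 (R=1.0000) → pose (5.6511, -6.8406, 0.1722)
step 4: θ'=1.6722 (R=-1.0000) → pose (4.8276, -7.9270, 1.6722)
step 5: θ'=0.9222 (R=2.3333) → pose (4.3658, -9.5727, 0.9222)

(4.3658, -9.5727, 0.9222)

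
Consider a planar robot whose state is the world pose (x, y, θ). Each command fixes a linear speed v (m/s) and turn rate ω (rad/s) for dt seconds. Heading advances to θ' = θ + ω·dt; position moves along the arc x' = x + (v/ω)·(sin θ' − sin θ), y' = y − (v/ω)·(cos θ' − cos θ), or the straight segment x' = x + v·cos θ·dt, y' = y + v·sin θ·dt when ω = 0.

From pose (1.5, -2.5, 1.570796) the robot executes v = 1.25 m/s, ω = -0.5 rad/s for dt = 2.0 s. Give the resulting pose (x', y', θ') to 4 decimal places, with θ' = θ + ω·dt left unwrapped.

θ' = 1.5708 + -0.5·2.0 = 0.5708
R = v/ω = 1.25/-0.5 = -2.5000
x' = 1.5 + -2.5000·(sin 0.5708 − sin 1.5708) = 2.6492
y' = -2.5 − -2.5000·(cos 0.5708 − cos 1.5708) = -0.3963

(2.6492, -0.3963, 0.5708)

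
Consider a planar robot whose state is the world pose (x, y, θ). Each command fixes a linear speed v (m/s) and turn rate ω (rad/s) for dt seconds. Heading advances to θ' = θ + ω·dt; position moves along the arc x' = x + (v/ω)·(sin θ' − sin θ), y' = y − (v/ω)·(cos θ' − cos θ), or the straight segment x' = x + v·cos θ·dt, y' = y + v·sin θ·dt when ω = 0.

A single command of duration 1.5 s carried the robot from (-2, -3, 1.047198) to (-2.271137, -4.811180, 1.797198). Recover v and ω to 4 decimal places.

Δθ = 1.797198 − 1.047198 = 0.750000
ω = Δθ/dt = 0.750000/1.5 = 0.5000
R = −Δy/(cos θ' − cos θ) = -2.5000
v = R·ω = -2.5000·0.5000 = -1.2500

v = -1.2500, ω = 0.5000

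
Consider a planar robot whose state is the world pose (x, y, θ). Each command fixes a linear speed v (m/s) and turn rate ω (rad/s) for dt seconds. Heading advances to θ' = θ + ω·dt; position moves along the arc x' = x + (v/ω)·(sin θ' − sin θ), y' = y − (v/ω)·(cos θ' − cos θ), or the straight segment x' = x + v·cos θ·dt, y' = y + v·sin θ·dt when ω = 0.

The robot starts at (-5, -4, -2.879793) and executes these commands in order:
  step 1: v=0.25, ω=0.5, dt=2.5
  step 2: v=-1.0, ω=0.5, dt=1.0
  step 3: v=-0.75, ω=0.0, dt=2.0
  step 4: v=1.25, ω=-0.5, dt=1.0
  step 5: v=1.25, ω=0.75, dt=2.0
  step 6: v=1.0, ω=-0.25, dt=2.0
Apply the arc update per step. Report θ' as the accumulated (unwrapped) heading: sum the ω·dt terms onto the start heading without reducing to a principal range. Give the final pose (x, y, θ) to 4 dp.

step 1: θ'=-1.6298 (R=0.5000) → pose (-5.3697, -4.4535, -1.6298)
step 2: θ'=-1.1298 (R=-2.0000) → pose (-5.5576, -3.4819, -1.1298)
step 3: θ'=-1.1298 (straight) → pose (-6.1979, -2.1254, -1.1298)
step 4: θ'=-1.6298 (R=-2.5000) → pose (-5.9630, -3.3399, -1.6298)
step 5: θ'=-0.1298 (R=1.6667) → pose (-4.5150, -5.0908, -0.1298)
step 6: θ'=-0.6298 (R=-4.0000) → pose (-2.6768, -5.8246, -0.6298)

(-2.6768, -5.8246, -0.6298)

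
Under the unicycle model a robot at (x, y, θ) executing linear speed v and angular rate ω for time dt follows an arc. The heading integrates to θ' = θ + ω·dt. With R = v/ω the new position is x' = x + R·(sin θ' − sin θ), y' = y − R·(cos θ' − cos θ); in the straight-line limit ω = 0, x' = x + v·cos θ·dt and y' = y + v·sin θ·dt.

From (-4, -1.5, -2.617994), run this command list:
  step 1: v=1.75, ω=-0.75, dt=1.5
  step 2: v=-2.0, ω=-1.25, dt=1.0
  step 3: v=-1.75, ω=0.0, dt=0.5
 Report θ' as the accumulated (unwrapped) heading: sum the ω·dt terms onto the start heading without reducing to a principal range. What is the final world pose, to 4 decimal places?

(-6.0970, -4.0064, -4.9930)

step 1: θ'=-3.7430 (R=-2.3333) → pose (-6.4869, -1.4032, -3.7430)
step 2: θ'=-4.9930 (R=1.6000) → pose (-5.8547, -3.1656, -4.9930)
step 3: θ'=-4.9930 (straight) → pose (-6.0970, -4.0064, -4.9930)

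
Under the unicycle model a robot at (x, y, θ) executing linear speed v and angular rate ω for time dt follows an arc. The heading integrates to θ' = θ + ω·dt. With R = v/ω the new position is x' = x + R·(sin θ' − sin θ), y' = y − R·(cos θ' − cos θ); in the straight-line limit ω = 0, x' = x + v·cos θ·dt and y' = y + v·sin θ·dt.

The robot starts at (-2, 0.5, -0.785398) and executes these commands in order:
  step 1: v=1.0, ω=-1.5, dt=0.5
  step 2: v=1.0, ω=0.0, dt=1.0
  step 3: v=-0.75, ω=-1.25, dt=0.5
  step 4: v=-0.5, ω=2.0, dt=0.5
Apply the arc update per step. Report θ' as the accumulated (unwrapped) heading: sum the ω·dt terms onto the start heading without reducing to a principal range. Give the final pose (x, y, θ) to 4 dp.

step 1: θ'=-1.5354 (R=-0.6667) → pose (-1.8052, 0.0522, -1.5354)
step 2: θ'=-1.5354 (straight) → pose (-1.7698, -0.9472, -1.5354)
step 3: θ'=-2.1604 (R=0.6000) → pose (-1.6688, -0.5923, -2.1604)
step 4: θ'=-1.1604 (R=-0.2500) → pose (-1.6474, -0.3536, -1.1604)

(-1.6474, -0.3536, -1.1604)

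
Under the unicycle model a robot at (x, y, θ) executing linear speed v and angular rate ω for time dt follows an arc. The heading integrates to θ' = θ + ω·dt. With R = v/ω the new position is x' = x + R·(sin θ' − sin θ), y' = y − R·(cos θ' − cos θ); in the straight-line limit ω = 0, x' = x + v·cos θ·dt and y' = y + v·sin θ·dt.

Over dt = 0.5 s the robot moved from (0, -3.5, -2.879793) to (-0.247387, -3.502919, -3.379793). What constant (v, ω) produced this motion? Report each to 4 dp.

Δθ = -3.379793 − -2.879793 = -0.500000
ω = Δθ/dt = -0.500000/0.5 = -1.0000
R = Δx/(sin θ' − sin θ) = -0.5000
v = R·ω = -0.5000·-1.0000 = 0.5000

v = 0.5000, ω = -1.0000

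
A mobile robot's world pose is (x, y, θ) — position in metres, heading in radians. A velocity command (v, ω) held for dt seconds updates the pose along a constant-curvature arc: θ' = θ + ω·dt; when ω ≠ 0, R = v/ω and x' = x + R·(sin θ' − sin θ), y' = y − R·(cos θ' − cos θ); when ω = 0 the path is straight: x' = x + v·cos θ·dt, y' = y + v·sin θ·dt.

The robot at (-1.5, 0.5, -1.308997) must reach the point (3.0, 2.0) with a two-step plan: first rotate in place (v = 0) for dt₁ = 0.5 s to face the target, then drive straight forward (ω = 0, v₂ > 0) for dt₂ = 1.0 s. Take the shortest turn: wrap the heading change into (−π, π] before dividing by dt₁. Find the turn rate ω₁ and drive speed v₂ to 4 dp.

ω₁ = 3.2615, v₂ = 4.7434

heading to target = atan2(2−0.5, 3−-1.5) = 0.3218
Δθ = wrap(0.3218 − -1.3090) = 1.6307; ω₁ = Δθ/dt₁ = 3.2615
distance = √((3−-1.5)² + (2−0.5)²) = 4.7434; v₂ = distance/dt₂ = 4.7434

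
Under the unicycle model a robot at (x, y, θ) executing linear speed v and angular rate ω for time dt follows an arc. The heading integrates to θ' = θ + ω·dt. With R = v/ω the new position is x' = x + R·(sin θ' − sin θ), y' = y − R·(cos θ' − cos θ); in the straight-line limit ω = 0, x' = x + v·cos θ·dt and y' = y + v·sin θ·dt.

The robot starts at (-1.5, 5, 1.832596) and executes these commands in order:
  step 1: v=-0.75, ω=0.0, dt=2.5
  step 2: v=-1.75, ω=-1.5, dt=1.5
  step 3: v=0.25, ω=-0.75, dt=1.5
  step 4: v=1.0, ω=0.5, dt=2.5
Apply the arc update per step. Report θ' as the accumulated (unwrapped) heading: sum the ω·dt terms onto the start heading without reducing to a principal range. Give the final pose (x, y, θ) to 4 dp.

(-0.9938, -0.3332, -0.2924)

step 1: θ'=1.8326 (straight) → pose (-1.0147, 3.1889, 1.8326)
step 2: θ'=-0.4174 (R=1.1667) → pose (-2.6146, 1.8204, -0.4174)
step 3: θ'=-1.5424 (R=-0.3333) → pose (-2.4165, 1.5252, -1.5424)
step 4: θ'=-0.2924 (R=2.0000) → pose (-0.9938, -0.3332, -0.2924)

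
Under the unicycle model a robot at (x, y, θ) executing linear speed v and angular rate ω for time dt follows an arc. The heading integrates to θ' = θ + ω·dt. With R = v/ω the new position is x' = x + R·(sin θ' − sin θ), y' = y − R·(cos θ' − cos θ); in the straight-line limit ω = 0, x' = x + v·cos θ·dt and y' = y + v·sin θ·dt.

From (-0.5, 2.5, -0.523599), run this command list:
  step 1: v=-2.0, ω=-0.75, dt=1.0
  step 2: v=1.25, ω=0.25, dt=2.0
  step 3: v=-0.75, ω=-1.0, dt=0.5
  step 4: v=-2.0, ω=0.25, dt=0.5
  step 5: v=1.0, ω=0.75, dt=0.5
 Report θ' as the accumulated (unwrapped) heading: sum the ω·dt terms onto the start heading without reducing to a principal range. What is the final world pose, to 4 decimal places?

step 1: θ'=-1.2736 (R=2.6667) → pose (-1.7164, 4.0285, -1.2736)
step 2: θ'=-0.7736 (R=5.0000) → pose (-0.4292, 1.9157, -0.7736)
step 3: θ'=-1.2736 (R=0.7500) → pose (-0.6223, 2.2326, -1.2736)
step 4: θ'=-1.1486 (R=-8.0000) → pose (-0.9740, 3.1680, -1.1486)
step 5: θ'=-0.7736 (R=1.3333) → pose (-0.6894, 2.7605, -0.7736)

(-0.6894, 2.7605, -0.7736)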